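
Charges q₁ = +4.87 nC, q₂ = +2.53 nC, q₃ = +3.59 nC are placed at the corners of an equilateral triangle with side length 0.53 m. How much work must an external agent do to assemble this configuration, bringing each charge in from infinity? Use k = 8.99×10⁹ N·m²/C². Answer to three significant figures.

The assembly work is the sum of pairwise potential energies, U = Σ_{i<j} kqᵢqⱼ/rᵢⱼ.
All three pair separations equal the side length, 0.530 m.
U = (2.09×10⁻⁷) + (2.97×10⁻⁷) + (1.54×10⁻⁷) = 6.60×10⁻⁷ J.

6.60×10⁻⁷ J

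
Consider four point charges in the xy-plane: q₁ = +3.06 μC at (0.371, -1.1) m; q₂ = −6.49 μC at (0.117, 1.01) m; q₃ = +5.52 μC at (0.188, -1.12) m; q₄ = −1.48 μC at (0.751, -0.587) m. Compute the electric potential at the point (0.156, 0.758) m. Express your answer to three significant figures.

-1.97×10⁵ V

Electric potential is a scalar, so the contributions from each charge add algebraically: V = Σ kqᵢ/rᵢ.
Distances from the field point to each charge: r₁ = 1.87 m, r₂ = 0.255 m, r₃ = 1.88 m, r₄ = 1.47 m.
V = k[(3.06×10⁻⁶)/(1.87) + (-6.49×10⁻⁶)/(0.255) + (5.52×10⁻⁶)/(1.88) + (-1.48×10⁻⁶)/(1.47)] = -1.97×10⁵ V.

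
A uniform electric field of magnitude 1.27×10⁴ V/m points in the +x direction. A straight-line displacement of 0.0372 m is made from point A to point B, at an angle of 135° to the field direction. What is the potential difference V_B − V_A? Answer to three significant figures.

Only the component of displacement along E changes the potential: ΔV = −E·d·cosθ.
ΔV = −(1.27×10⁴ V/m)(0.0372 m)cos135° = 334 V.

334 V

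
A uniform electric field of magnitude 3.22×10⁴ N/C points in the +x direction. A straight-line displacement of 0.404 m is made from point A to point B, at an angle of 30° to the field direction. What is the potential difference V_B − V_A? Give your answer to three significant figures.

Only the component of displacement along E changes the potential: ΔV = −E·d·cosθ.
ΔV = −(3.22×10⁴ V/m)(0.404 m)cos30° = -1.13×10⁴ V.

-1.13×10⁴ V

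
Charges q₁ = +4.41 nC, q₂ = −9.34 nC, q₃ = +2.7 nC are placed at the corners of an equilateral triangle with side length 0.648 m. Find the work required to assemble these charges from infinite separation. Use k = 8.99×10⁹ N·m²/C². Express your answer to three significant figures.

-7.56×10⁻⁷ J

The work to assemble the configuration equals its total potential energy, U = Σ kqᵢqⱼ/rᵢⱼ over all pairs.
All three pair separations equal the side length, 0.648 m.
U = (-5.71×10⁻⁷) + (1.65×10⁻⁷) + (-3.50×10⁻⁷) = -7.56×10⁻⁷ J.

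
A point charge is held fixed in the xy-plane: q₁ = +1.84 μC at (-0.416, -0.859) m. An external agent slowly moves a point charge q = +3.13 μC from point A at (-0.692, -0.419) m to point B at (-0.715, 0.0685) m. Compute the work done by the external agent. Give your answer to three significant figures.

For quasistatic motion the external work equals the change in potential energy: W_ext = qΔV = q(V_B − V_A).
At A: distance to the source charge is 0.519 m; V_A = kq₁/r = 3.18×10⁴ V.
At B: distance to the source charge is 0.975 m; V_B = kq₁/r = 1.70×10⁴ V.
ΔV = V_B − V_A = -1.49×10⁴ V.
W_ext = qΔV = (3.13×10⁻⁶ C)(-1.49×10⁴ V) = -0.0466 J.

-0.0466 J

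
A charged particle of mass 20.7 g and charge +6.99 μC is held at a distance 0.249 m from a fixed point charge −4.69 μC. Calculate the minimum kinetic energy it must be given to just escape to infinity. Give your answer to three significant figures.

1.18 J

To just escape, total mechanical energy must reach zero at infinity: ½mv²_min + U = 0, so ½mv²_min = −U = |kQq|/r.
|U| = |kQq|/r = (8.99×10⁹ N·m²/C²)(4.69×10⁻⁶)(6.99×10⁻⁶)/(0.249) = 1.18 J.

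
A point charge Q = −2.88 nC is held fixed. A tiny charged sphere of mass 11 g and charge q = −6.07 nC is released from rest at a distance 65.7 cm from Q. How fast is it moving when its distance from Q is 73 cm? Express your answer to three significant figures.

Only the electrostatic force acts, so mechanical energy is conserved: ½mv² = U₁ − U₂ = kQq(1/r₁ − 1/r₂).
U₁ − U₂ = (8.99×10⁹ N·m²/C²)(-2.88×10⁻⁹ C)(-6.07×10⁻⁹ C)(1/0.657 − 1/0.730) = 2.39×10⁻⁸ J.
v = √(2·2.39×10⁻⁸/0.0110) = 2.09×10⁻³ m/s.

2.09×10⁻³ m/s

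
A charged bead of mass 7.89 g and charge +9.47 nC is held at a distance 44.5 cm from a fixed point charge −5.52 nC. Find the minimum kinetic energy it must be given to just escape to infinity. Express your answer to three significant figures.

1.06×10⁻⁶ J

To just escape, total mechanical energy must reach zero at infinity: ½mv²_min + U = 0, so ½mv²_min = −U = |kQq|/r.
|U| = |kQq|/r = (8.99×10⁹ N·m²/C²)(5.52×10⁻⁹)(9.47×10⁻⁹)/(0.445) = 1.06×10⁻⁶ J.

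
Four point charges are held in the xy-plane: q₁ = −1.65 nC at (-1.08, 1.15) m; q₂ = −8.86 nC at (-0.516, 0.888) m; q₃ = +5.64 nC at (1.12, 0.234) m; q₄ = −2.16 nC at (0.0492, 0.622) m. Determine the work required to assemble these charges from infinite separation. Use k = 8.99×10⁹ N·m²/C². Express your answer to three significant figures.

The work to assemble the configuration equals its total potential energy, U = Σ kqᵢqⱼ/rᵢⱼ over all pairs.
Pair separations: r₁₂ = 0.622 m, r₁₃ = 2.38 m, r₁₄ = 1.25 m, r₂₃ = 1.76 m, r₂₄ = 0.625 m, r₃₄ = 1.14 m.
Summing all 6 pair terms gives U = 1.26×10⁻⁷ J.

1.26×10⁻⁷ J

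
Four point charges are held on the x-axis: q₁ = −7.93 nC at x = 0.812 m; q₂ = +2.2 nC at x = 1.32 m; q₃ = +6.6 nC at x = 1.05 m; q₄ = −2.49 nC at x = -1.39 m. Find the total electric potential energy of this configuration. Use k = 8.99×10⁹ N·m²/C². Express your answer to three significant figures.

The assembly work is the sum of pairwise potential energies, U = Σ_{i<j} kqᵢqⱼ/rᵢⱼ.
Pair separations: r₁₂ = 0.508 m, r₁₃ = 0.238 m, r₁₄ = 2.20 m, r₂₃ = 0.270 m, r₂₄ = 2.71 m, r₃₄ = 2.44 m.
Summing all 6 pair terms gives U = -1.80×10⁻⁶ J.

-1.80×10⁻⁶ J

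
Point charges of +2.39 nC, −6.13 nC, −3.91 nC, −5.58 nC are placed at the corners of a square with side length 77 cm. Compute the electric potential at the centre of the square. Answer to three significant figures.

Electric potential is a scalar, so the contributions from each charge add algebraically: V = Σ kqᵢ/rᵢ.
The distance from each corner to the centre is a√2/2 = 0.544 m.
V = k[(2.39×10⁻⁹)/(0.544) + (-6.13×10⁻⁹)/(0.544) + (-3.91×10⁻⁹)/(0.544) + (-5.58×10⁻⁹)/(0.544)] = -218 V.

-218 V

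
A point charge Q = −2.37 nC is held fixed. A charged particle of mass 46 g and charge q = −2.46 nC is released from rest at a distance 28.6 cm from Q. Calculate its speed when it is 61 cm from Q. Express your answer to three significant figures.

2.06×10⁻³ m/s

Only the electrostatic force acts, so mechanical energy is conserved: ½mv² = U₁ − U₂ = kQq(1/r₁ − 1/r₂).
U₁ − U₂ = (8.99×10⁹ N·m²/C²)(-2.37×10⁻⁹ C)(-2.46×10⁻⁹ C)(1/0.286 − 1/0.610) = 9.73×10⁻⁸ J.
v = √(2·9.73×10⁻⁸/0.0460) = 2.06×10⁻³ m/s.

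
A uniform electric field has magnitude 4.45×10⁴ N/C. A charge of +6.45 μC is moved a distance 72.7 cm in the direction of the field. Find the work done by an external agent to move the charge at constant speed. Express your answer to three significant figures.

-0.209 J

The potential change for a displacement 72.7 cm in the direction of the field is ΔV = −Ed = -3.24×10⁴ V.
W_ext = qΔV = -0.209 J.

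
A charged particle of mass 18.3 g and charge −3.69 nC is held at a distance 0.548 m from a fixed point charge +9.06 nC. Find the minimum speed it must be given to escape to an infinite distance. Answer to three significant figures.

To just escape, total mechanical energy must reach zero at infinity: ½mv²_min + U = 0, so ½mv²_min = −U = |kQq|/r.
|U| = |kQq|/r = (8.99×10⁹ N·m²/C²)(9.06×10⁻⁹)(3.69×10⁻⁹)/(0.548) = 5.48×10⁻⁷ J.
v_min = √(2|U|/m) = √(2·5.48×10⁻⁷/0.0183) = 7.74×10⁻³ m/s.

7.74×10⁻³ m/s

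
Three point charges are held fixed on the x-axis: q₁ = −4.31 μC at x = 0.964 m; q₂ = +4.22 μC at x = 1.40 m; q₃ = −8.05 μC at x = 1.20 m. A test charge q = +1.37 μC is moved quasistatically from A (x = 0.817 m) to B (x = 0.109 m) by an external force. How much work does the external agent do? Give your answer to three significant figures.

For quasistatic motion the external work equals the change in potential energy: W_ext = qΔV = q(V_B − V_A).
At A: distances to the source charges are 0.147 m, 0.583 m, 0.383 m; V_A = Σ kqᵢ/rᵢ = -3.87×10⁵ V.
At B: distances to the source charges are 0.855 m, 1.29 m, 1.09 m; V_B = Σ kqᵢ/rᵢ = -8.23×10⁴ V.
ΔV = V_B − V_A = 3.05×10⁵ V.
W_ext = qΔV = (1.37×10⁻⁶ C)(3.05×10⁵ V) = 0.418 J.

0.418 J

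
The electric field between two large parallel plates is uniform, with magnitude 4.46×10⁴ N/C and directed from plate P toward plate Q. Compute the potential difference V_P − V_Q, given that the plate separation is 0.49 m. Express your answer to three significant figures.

In a uniform field, potential decreases in the direction of E: ΔV = −E·d for a displacement d parallel to E.
Going from Q to P is a displacement of 0.49 m opposite to the field, so V_P − V_Q = +Ed = 2.19×10⁴ V.

2.19×10⁴ V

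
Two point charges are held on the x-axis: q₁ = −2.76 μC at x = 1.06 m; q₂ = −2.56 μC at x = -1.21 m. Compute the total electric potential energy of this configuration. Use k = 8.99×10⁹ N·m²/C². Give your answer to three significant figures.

0.0280 J

The assembly work is the sum of pairwise potential energies, U = Σ_{i<j} kqᵢqⱼ/rᵢⱼ.
Pair separations: r₁₂ = 2.27 m.
U = (0.0280) = 0.0280 J.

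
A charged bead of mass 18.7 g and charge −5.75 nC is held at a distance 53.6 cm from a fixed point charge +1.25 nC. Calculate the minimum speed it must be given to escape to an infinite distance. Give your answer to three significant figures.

To just escape, total mechanical energy must reach zero at infinity: ½mv²_min + U = 0, so ½mv²_min = −U = |kQq|/r.
|U| = |kQq|/r = (8.99×10⁹ N·m²/C²)(1.25×10⁻⁹)(5.75×10⁻⁹)/(0.536) = 1.21×10⁻⁷ J.
v_min = √(2|U|/m) = √(2·1.21×10⁻⁷/0.0187) = 3.59×10⁻³ m/s.

3.59×10⁻³ m/s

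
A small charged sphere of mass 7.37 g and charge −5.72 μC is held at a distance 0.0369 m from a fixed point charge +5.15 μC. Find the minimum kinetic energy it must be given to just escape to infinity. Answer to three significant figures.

7.18 J

To just escape, total mechanical energy must reach zero at infinity: ½mv²_min + U = 0, so ½mv²_min = −U = |kQq|/r.
|U| = |kQq|/r = (8.99×10⁹ N·m²/C²)(5.15×10⁻⁶)(5.72×10⁻⁶)/(0.0369) = 7.18 J.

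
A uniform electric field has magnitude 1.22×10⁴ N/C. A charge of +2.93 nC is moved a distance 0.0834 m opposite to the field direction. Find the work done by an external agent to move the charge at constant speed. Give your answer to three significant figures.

The potential change for a displacement 0.0834 m opposite to the field direction is ΔV = +Ed = 1020 V.
W_ext = qΔV = 2.98×10⁻⁶ J.

2.98×10⁻⁶ J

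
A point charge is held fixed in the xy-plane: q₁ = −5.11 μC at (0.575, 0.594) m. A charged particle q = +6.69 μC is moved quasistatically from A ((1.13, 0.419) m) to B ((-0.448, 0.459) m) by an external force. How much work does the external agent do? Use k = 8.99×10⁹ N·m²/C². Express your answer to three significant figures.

0.230 J

For quasistatic motion the external work equals the change in potential energy: W_ext = qΔV = q(V_B − V_A).
At A: distance to the source charge is 0.582 m; V_A = kq₁/r = -7.89×10⁴ V.
At B: distance to the source charge is 1.03 m; V_B = kq₁/r = -4.45×10⁴ V.
ΔV = V_B − V_A = 3.44×10⁴ V.
W_ext = qΔV = (6.69×10⁻⁶ C)(3.44×10⁴ V) = 0.230 J.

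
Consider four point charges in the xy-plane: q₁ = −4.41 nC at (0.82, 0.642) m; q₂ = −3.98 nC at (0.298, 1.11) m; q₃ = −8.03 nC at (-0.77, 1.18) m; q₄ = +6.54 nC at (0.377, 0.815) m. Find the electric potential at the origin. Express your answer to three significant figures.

-55.0 V

The total potential is the scalar sum of each charge's contribution, V = Σ kqᵢ/rᵢ.
Distances from the field point to each charge: r₁ = 1.04 m, r₂ = 1.15 m, r₃ = 1.41 m, r₄ = 0.898 m.
V = k[(-4.41×10⁻⁹)/(1.04) + (-3.98×10⁻⁹)/(1.15) + (-8.03×10⁻⁹)/(1.41) + (6.54×10⁻⁹)/(0.898)] = -55.0 V.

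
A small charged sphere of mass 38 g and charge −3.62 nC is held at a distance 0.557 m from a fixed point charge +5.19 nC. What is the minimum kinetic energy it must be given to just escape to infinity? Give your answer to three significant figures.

To just escape, total mechanical energy must reach zero at infinity: ½mv²_min + U = 0, so ½mv²_min = −U = |kQq|/r.
|U| = |kQq|/r = (8.99×10⁹ N·m²/C²)(5.19×10⁻⁹)(3.62×10⁻⁹)/(0.557) = 3.03×10⁻⁷ J.

3.03×10⁻⁷ J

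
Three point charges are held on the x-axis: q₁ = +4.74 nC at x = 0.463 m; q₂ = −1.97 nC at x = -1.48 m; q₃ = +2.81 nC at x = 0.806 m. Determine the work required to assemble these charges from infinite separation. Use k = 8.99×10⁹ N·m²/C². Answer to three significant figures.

2.84×10⁻⁷ J

The work to assemble the configuration equals its total potential energy, U = Σ kqᵢqⱼ/rᵢⱼ over all pairs.
Pair separations: r₁₂ = 1.94 m, r₁₃ = 0.343 m, r₂₃ = 2.29 m.
U = (-4.32×10⁻⁸) + (3.49×10⁻⁷) + (-2.18×10⁻⁸) = 2.84×10⁻⁷ J.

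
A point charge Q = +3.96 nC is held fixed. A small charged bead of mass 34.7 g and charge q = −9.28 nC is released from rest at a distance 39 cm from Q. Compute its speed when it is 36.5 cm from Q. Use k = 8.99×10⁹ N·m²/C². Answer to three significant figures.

1.83×10⁻³ m/s

Only the electrostatic force acts, so mechanical energy is conserved: ½mv² = U₁ − U₂ = kQq(1/r₁ − 1/r₂).
U₁ − U₂ = (8.99×10⁹ N·m²/C²)(3.96×10⁻⁹ C)(-9.28×10⁻⁹ C)(1/0.390 − 1/0.365) = 5.80×10⁻⁸ J.
v = √(2·5.80×10⁻⁸/0.0347) = 1.83×10⁻³ m/s.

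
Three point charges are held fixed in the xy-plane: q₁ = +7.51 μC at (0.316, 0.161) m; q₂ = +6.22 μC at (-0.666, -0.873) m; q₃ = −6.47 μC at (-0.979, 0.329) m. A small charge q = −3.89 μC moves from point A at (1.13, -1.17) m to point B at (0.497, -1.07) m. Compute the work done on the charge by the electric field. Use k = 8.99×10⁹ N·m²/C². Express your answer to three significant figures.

0.0838 J

The work done by the electric force is W_field = −ΔU = −q(V_B − V_A) = q(V_A − V_B).
At A: distances to the source charges are 1.56 m, 1.82 m, 2.59 m; V_A = Σ kqᵢ/rᵢ = 5.15×10⁴ V.
At B: distances to the source charges are 1.24 m, 1.18 m, 2.03 m; V_B = Σ kqᵢ/rᵢ = 7.31×10⁴ V.
ΔV = V_B − V_A = 2.16×10⁴ V.
W_field = −qΔV = −(-3.89×10⁻⁶ C)(2.16×10⁴ V) = 0.0838 J.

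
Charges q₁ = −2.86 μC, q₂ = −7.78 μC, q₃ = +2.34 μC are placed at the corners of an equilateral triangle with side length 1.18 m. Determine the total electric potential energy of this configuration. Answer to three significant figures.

The work to assemble the configuration equals its total potential energy, U = Σ kqᵢqⱼ/rᵢⱼ over all pairs.
All three pair separations equal the side length, 1.18 m.
U = (0.170) + (-0.0510) + (-0.139) = -0.0202 J.

-0.0202 J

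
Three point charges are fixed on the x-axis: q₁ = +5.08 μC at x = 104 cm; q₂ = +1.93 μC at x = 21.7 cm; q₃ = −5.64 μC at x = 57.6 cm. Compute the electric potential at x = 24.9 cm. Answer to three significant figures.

4.45×10⁵ V

Electric potential is a scalar, so the contributions from each charge add algebraically: V = Σ kqᵢ/rᵢ.
Distances from the field point to each charge: r₁ = 0.791 m, r₂ = 0.0320 m, r₃ = 0.327 m.
V = k[(5.08×10⁻⁶)/(0.791) + (1.93×10⁻⁶)/(0.0320) + (-5.64×10⁻⁶)/(0.327)] = 4.45×10⁵ V.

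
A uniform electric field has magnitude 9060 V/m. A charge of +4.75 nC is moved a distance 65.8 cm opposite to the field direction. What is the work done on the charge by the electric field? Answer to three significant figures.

-2.83×10⁻⁵ J

The potential change for a displacement 65.8 cm opposite to the field direction is ΔV = +Ed = 5960 V.
W_field = −qΔV = -2.83×10⁻⁵ J.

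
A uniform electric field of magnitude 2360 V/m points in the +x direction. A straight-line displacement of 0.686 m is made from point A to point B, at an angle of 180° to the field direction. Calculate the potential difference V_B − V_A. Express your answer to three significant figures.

1620 V

Only the component of displacement along E changes the potential: ΔV = −E·d·cosθ.
ΔV = −(2360 V/m)(0.686 m)cos180° = 1620 V.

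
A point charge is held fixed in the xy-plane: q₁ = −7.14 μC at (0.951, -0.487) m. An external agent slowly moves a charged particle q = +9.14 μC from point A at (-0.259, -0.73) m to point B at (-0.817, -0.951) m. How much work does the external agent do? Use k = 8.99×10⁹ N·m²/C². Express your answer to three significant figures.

For quasistatic motion the external work equals the change in potential energy: W_ext = qΔV = q(V_B − V_A).
At A: distance to the source charge is 1.23 m; V_A = kq₁/r = -5.20×10⁴ V.
At B: distance to the source charge is 1.83 m; V_B = kq₁/r = -3.51×10⁴ V.
ΔV = V_B − V_A = 1.69×10⁴ V.
W_ext = qΔV = (9.14×10⁻⁶ C)(1.69×10⁴ V) = 0.154 J.

0.154 J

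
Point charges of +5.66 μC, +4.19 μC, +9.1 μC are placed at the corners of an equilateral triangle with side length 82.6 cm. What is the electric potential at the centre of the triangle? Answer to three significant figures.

The total potential is the scalar sum of each charge's contribution, V = Σ kqᵢ/rᵢ.
The distance from each vertex to the centroid is a/√3 = 0.477 m.
V = k[(5.66×10⁻⁶)/(0.477) + (4.19×10⁻⁶)/(0.477) + (9.10×10⁻⁶)/(0.477)] = 3.57×10⁵ V.

3.57×10⁵ V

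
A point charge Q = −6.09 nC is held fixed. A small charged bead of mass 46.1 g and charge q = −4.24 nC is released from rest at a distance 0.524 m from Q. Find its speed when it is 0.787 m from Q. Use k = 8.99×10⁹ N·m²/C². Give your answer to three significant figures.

2.53×10⁻³ m/s

Only the electrostatic force acts, so mechanical energy is conserved: ½mv² = U₁ − U₂ = kQq(1/r₁ − 1/r₂).
U₁ − U₂ = (8.99×10⁹ N·m²/C²)(-6.09×10⁻⁹ C)(-4.24×10⁻⁹ C)(1/0.524 − 1/0.787) = 1.48×10⁻⁷ J.
v = √(2·1.48×10⁻⁷/0.0461) = 2.53×10⁻³ m/s.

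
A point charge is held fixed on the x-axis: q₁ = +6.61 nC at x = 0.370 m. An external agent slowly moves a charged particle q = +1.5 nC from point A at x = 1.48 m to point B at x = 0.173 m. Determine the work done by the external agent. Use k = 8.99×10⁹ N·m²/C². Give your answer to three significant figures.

3.72×10⁻⁷ J

For quasistatic motion the external work equals the change in potential energy: W_ext = qΔV = q(V_B − V_A).
At A: distance to the source charge is 1.11 m; V_A = kq₁/r = 53.5 V.
At B: distance to the source charge is 0.197 m; V_B = kq₁/r = 302 V.
ΔV = V_B − V_A = 248 V.
W_ext = qΔV = (1.50×10⁻⁹ C)(248 V) = 3.72×10⁻⁷ J.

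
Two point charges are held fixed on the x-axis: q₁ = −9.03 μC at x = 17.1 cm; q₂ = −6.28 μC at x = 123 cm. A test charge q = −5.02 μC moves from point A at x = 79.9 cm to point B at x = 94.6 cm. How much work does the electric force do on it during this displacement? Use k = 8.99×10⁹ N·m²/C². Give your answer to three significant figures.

The work done by the electric force is W_field = −ΔU = −q(V_B − V_A) = q(V_A − V_B).
At A: distances to the source charges are 0.628 m, 0.431 m; V_A = Σ kqᵢ/rᵢ = -2.60×10⁵ V.
At B: distances to the source charges are 0.775 m, 0.284 m; V_B = Σ kqᵢ/rᵢ = -3.04×10⁵ V.
ΔV = V_B − V_A = -4.33×10⁴ V.
W_field = −qΔV = −(-5.02×10⁻⁶ C)(-4.33×10⁴ V) = -0.217 J.

-0.217 J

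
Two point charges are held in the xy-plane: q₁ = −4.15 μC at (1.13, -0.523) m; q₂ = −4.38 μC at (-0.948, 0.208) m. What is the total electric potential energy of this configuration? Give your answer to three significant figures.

0.0742 J

The work to assemble the configuration equals its total potential energy, U = Σ kqᵢqⱼ/rᵢⱼ over all pairs.
Pair separations: r₁₂ = 2.20 m.
U = (0.0742) = 0.0742 J.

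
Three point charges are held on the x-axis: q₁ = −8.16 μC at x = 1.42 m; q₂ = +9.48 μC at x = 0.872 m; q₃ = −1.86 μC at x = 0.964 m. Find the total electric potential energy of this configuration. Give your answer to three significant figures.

-2.69 J

The assembly work is the sum of pairwise potential energies, U = Σ_{i<j} kqᵢqⱼ/rᵢⱼ.
Pair separations: r₁₂ = 0.548 m, r₁₃ = 0.456 m, r₂₃ = 0.0920 m.
U = (-1.27) + (0.299) + (-1.72) = -2.69 J.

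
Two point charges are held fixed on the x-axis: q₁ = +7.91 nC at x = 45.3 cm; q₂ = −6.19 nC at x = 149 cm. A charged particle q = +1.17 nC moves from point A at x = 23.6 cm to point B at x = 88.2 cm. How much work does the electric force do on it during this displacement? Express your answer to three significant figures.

2.45×10⁻⁷ J

The work done by the electric force is W_field = −ΔU = −q(V_B − V_A) = q(V_A − V_B).
At A: distances to the source charges are 0.217 m, 1.25 m; V_A = Σ kqᵢ/rᵢ = 283 V.
At B: distances to the source charges are 0.429 m, 0.608 m; V_B = Σ kqᵢ/rᵢ = 74.2 V.
ΔV = V_B − V_A = -209 V.
W_field = −qΔV = −(1.17×10⁻⁹ C)(-209 V) = 2.45×10⁻⁷ J.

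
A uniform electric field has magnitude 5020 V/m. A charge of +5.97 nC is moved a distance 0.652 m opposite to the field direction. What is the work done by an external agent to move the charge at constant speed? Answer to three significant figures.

The potential change for a displacement 0.652 m opposite to the field direction is ΔV = +Ed = 3270 V.
W_ext = qΔV = 1.95×10⁻⁵ J.

1.95×10⁻⁵ J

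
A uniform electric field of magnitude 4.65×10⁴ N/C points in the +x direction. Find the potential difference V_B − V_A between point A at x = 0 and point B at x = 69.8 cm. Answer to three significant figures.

-3.25×10⁴ V

In a uniform field, potential decreases in the direction of E: V_B − V_A = −E·Δx.
V_B − V_A = −(4.65×10⁴ V/m)(0.698 m) = -3.25×10⁴ V.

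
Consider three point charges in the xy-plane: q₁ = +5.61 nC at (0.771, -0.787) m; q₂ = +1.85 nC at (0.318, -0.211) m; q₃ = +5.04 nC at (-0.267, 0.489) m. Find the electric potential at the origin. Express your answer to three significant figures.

The total potential is the scalar sum of each charge's contribution, V = Σ kqᵢ/rᵢ.
Distances from the field point to each charge: r₁ = 1.10 m, r₂ = 0.382 m, r₃ = 0.557 m.
V = k[(5.61×10⁻⁹)/(1.10) + (1.85×10⁻⁹)/(0.382) + (5.04×10⁻⁹)/(0.557)] = 171 V.

171 V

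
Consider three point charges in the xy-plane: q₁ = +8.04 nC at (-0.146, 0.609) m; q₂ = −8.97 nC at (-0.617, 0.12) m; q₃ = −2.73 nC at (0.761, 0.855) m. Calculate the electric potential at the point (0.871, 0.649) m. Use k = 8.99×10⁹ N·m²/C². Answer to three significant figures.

Electric potential is a scalar, so the contributions from each charge add algebraically: V = Σ kqᵢ/rᵢ.
Distances from the field point to each charge: r₁ = 1.02 m, r₂ = 1.58 m, r₃ = 0.234 m.
V = k[(8.04×10⁻⁹)/(1.02) + (-8.97×10⁻⁹)/(1.58) + (-2.73×10⁻⁹)/(0.234)] = -85.1 V.

-85.1 V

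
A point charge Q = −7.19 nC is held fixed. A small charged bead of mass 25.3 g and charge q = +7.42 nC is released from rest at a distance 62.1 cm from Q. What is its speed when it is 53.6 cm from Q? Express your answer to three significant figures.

3.11×10⁻³ m/s

Only the electrostatic force acts, so mechanical energy is conserved: ½mv² = U₁ − U₂ = kQq(1/r₁ − 1/r₂).
U₁ − U₂ = (8.99×10⁹ N·m²/C²)(-7.19×10⁻⁹ C)(7.42×10⁻⁹ C)(1/0.621 − 1/0.536) = 1.22×10⁻⁷ J.
v = √(2·1.22×10⁻⁷/0.0253) = 3.11×10⁻³ m/s.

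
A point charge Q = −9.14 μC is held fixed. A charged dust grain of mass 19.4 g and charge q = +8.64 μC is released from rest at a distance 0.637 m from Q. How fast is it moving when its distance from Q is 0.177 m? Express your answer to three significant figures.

17.3 m/s

Only the electrostatic force acts, so mechanical energy is conserved: ½mv² = U₁ − U₂ = kQq(1/r₁ − 1/r₂).
U₁ − U₂ = (8.99×10⁹ N·m²/C²)(-9.14×10⁻⁶ C)(8.64×10⁻⁶ C)(1/0.637 − 1/0.177) = 2.90 J.
v = √(2·2.90/0.0194) = 17.3 m/s.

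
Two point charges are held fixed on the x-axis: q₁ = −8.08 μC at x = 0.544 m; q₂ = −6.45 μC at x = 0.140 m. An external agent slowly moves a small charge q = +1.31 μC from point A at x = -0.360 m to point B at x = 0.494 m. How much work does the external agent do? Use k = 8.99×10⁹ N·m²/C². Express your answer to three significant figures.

For quasistatic motion the external work equals the change in potential energy: W_ext = qΔV = q(V_B − V_A).
At A: distances to the source charges are 0.904 m, 0.500 m; V_A = Σ kqᵢ/rᵢ = -1.96×10⁵ V.
At B: distances to the source charges are 0.0500 m, 0.354 m; V_B = Σ kqᵢ/rᵢ = -1.62×10⁶ V.
ΔV = V_B − V_A = -1.42×10⁶ V.
W_ext = qΔV = (1.31×10⁻⁶ C)(-1.42×10⁶ V) = -1.86 J.

-1.86 J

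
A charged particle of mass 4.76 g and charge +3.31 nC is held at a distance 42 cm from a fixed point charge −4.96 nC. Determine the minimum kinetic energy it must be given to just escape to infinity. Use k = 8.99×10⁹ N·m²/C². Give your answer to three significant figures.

To just escape, total mechanical energy must reach zero at infinity: ½mv²_min + U = 0, so ½mv²_min = −U = |kQq|/r.
|U| = |kQq|/r = (8.99×10⁹ N·m²/C²)(4.96×10⁻⁹)(3.31×10⁻⁹)/(0.420) = 3.51×10⁻⁷ J.

3.51×10⁻⁷ J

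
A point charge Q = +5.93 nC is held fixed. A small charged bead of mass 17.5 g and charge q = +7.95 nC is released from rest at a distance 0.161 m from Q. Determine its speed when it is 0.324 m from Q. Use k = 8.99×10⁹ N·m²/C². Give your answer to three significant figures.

Only the electrostatic force acts, so mechanical energy is conserved: ½mv² = U₁ − U₂ = kQq(1/r₁ − 1/r₂).
U₁ − U₂ = (8.99×10⁹ N·m²/C²)(5.93×10⁻⁹ C)(7.95×10⁻⁹ C)(1/0.161 − 1/0.324) = 1.32×10⁻⁶ J.
v = √(2·1.32×10⁻⁶/0.0175) = 0.0123 m/s.

0.0123 m/s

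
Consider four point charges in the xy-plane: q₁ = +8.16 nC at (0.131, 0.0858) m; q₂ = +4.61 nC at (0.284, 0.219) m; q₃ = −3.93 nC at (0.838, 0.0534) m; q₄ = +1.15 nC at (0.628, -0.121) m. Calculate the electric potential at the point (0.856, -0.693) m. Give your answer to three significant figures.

The total potential is the scalar sum of each charge's contribution, V = Σ kqᵢ/rᵢ.
Distances from the field point to each charge: r₁ = 1.06 m, r₂ = 1.08 m, r₃ = 0.747 m, r₄ = 0.616 m.
V = k[(8.16×10⁻⁹)/(1.06) + (4.61×10⁻⁹)/(1.08) + (-3.93×10⁻⁹)/(0.747) + (1.15×10⁻⁹)/(0.616)] = 76.9 V.

76.9 V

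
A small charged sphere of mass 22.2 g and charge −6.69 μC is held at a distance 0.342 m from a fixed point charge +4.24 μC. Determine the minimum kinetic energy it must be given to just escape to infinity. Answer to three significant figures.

0.746 J

To just escape, total mechanical energy must reach zero at infinity: ½mv²_min + U = 0, so ½mv²_min = −U = |kQq|/r.
|U| = |kQq|/r = (8.99×10⁹ N·m²/C²)(4.24×10⁻⁶)(6.69×10⁻⁶)/(0.342) = 0.746 J.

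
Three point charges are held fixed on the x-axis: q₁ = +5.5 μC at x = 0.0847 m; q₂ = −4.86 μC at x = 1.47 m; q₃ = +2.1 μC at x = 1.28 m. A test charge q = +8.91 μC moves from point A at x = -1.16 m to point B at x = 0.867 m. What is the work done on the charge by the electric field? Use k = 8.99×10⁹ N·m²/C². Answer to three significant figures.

-0.0500 J

The work done by the electric force is W_field = −ΔU = −q(V_B − V_A) = q(V_A − V_B).
At A: distances to the source charges are 1.24 m, 2.63 m, 2.44 m; V_A = Σ kqᵢ/rᵢ = 3.08×10⁴ V.
At B: distances to the source charges are 0.782 m, 0.603 m, 0.413 m; V_B = Σ kqᵢ/rᵢ = 3.65×10⁴ V.
ΔV = V_B − V_A = 5610 V.
W_field = −qΔV = −(8.91×10⁻⁶ C)(5610 V) = -0.0500 J.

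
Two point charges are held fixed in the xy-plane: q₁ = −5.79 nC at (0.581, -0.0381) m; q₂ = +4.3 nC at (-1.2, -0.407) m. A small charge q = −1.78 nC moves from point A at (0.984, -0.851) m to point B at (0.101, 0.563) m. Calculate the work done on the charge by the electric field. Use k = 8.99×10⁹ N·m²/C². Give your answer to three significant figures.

The work done by the electric force is W_field = −ΔU = −q(V_B − V_A) = q(V_A − V_B).
At A: distances to the source charges are 0.907 m, 2.23 m; V_A = Σ kqᵢ/rᵢ = -40.0 V.
At B: distances to the source charges are 0.769 m, 1.62 m; V_B = Σ kqᵢ/rᵢ = -43.8 V.
ΔV = V_B − V_A = -3.82 V.
W_field = −qΔV = −(-1.78×10⁻⁹ C)(-3.82 V) = -6.80×10⁻⁹ J.

-6.80×10⁻⁹ J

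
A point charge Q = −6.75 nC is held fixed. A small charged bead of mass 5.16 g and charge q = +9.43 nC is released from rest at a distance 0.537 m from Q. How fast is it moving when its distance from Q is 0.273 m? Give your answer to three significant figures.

Only the electrostatic force acts, so mechanical energy is conserved: ½mv² = U₁ − U₂ = kQq(1/r₁ − 1/r₂).
U₁ − U₂ = (8.99×10⁹ N·m²/C²)(-6.75×10⁻⁹ C)(9.43×10⁻⁹ C)(1/0.537 − 1/0.273) = 1.03×10⁻⁶ J.
v = √(2·1.03×10⁻⁶/5.16×10⁻³) = 0.0200 m/s.

0.0200 m/s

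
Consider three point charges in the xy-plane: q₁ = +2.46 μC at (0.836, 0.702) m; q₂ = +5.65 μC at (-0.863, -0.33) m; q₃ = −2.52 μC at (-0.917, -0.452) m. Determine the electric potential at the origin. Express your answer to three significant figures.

Electric potential is a scalar, so the contributions from each charge add algebraically: V = Σ kqᵢ/rᵢ.
Distances from the field point to each charge: r₁ = 1.09 m, r₂ = 0.924 m, r₃ = 1.02 m.
V = k[(2.46×10⁻⁶)/(1.09) + (5.65×10⁻⁶)/(0.924) + (-2.52×10⁻⁶)/(1.02)] = 5.31×10⁴ V.

5.31×10⁴ V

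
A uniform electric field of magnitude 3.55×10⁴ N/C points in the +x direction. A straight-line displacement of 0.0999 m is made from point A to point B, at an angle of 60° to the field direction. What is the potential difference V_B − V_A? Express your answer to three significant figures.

Only the component of displacement along E changes the potential: ΔV = −E·d·cosθ.
ΔV = −(3.55×10⁴ V/m)(0.0999 m)cos60° = -1770 V.

-1770 V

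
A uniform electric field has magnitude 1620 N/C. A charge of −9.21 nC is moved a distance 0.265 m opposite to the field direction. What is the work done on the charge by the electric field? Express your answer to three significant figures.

3.95×10⁻⁶ J

The potential change for a displacement 0.265 m opposite to the field direction is ΔV = +Ed = 429 V.
W_field = −qΔV = 3.95×10⁻⁶ J.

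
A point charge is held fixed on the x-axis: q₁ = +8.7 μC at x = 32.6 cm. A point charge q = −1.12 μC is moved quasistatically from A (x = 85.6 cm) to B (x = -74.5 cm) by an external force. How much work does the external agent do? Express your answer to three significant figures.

0.0835 J

For quasistatic motion the external work equals the change in potential energy: W_ext = qΔV = q(V_B − V_A).
At A: distance to the source charge is 0.530 m; V_A = kq₁/r = 1.48×10⁵ V.
At B: distance to the source charge is 1.07 m; V_B = kq₁/r = 7.30×10⁴ V.
ΔV = V_B − V_A = -7.45×10⁴ V.
W_ext = qΔV = (-1.12×10⁻⁶ C)(-7.45×10⁴ V) = 0.0835 J.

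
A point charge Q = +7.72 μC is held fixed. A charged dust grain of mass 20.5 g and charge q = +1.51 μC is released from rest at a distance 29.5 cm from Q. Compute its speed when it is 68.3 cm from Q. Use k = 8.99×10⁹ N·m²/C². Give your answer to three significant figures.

Only the electrostatic force acts, so mechanical energy is conserved: ½mv² = U₁ − U₂ = kQq(1/r₁ − 1/r₂).
U₁ − U₂ = (8.99×10⁹ N·m²/C²)(7.72×10⁻⁶ C)(1.51×10⁻⁶ C)(1/0.295 − 1/0.683) = 0.202 J.
v = √(2·0.202/0.0205) = 4.44 m/s.

4.44 m/s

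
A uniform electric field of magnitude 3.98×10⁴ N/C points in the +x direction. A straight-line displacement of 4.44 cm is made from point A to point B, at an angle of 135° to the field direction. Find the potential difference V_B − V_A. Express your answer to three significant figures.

1250 V

Only the component of displacement along E changes the potential: ΔV = −E·d·cosθ.
ΔV = −(3.98×10⁴ V/m)(0.0444 m)cos135° = 1250 V.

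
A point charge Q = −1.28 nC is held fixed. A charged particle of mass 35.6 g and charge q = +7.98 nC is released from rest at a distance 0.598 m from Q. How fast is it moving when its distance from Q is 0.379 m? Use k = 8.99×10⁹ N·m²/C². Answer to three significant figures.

2.23×10⁻³ m/s

Only the electrostatic force acts, so mechanical energy is conserved: ½mv² = U₁ − U₂ = kQq(1/r₁ − 1/r₂).
U₁ − U₂ = (8.99×10⁹ N·m²/C²)(-1.28×10⁻⁹ C)(7.98×10⁻⁹ C)(1/0.598 − 1/0.379) = 8.87×10⁻⁸ J.
v = √(2·8.87×10⁻⁸/0.0356) = 2.23×10⁻³ m/s.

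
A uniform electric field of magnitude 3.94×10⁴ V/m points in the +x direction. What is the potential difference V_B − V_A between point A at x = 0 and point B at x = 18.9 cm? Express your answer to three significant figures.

-7450 V

In a uniform field, potential decreases in the direction of E: V_B − V_A = −E·Δx.
V_B − V_A = −(3.94×10⁴ V/m)(0.189 m) = -7450 V.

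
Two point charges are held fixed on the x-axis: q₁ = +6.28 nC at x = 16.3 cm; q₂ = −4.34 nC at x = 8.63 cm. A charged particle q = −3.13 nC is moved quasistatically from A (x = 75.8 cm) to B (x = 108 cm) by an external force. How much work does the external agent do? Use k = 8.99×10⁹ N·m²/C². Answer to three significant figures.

4.54×10⁻⁸ J

For quasistatic motion the external work equals the change in potential energy: W_ext = qΔV = q(V_B − V_A).
At A: distances to the source charges are 0.595 m, 0.672 m; V_A = Σ kqᵢ/rᵢ = 36.8 V.
At B: distances to the source charges are 0.917 m, 0.994 m; V_B = Σ kqᵢ/rᵢ = 22.3 V.
ΔV = V_B − V_A = -14.5 V.
W_ext = qΔV = (-3.13×10⁻⁹ C)(-14.5 V) = 4.54×10⁻⁸ J.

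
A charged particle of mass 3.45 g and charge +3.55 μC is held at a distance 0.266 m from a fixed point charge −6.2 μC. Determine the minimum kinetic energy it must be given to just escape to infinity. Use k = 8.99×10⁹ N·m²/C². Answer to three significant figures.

0.744 J

To just escape, total mechanical energy must reach zero at infinity: ½mv²_min + U = 0, so ½mv²_min = −U = |kQq|/r.
|U| = |kQq|/r = (8.99×10⁹ N·m²/C²)(6.20×10⁻⁶)(3.55×10⁻⁶)/(0.266) = 0.744 J.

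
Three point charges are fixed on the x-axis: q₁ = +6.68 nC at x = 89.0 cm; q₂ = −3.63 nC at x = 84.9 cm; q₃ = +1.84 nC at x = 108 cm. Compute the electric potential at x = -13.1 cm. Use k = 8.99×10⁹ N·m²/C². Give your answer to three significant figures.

Electric potential is a scalar, so the contributions from each charge add algebraically: V = Σ kqᵢ/rᵢ.
Distances from the field point to each charge: r₁ = 1.02 m, r₂ = 0.980 m, r₃ = 1.21 m.
V = k[(6.68×10⁻⁹)/(1.02) + (-3.63×10⁻⁹)/(0.980) + (1.84×10⁻⁹)/(1.21)] = 39.2 V.

39.2 V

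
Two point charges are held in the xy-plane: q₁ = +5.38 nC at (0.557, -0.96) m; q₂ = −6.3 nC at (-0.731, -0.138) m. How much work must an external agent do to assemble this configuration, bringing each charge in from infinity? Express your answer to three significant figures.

-1.99×10⁻⁷ J

The work to assemble the configuration equals its total potential energy, U = Σ kqᵢqⱼ/rᵢⱼ over all pairs.
Pair separations: r₁₂ = 1.53 m.
U = (-1.99×10⁻⁷) = -1.99×10⁻⁷ J.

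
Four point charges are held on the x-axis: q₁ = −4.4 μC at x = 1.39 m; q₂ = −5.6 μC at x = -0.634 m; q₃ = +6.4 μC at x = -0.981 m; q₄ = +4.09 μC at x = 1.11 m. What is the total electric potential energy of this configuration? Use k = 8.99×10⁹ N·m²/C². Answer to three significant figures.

-1.51 J

The work to assemble the configuration equals its total potential energy, U = Σ kqᵢqⱼ/rᵢⱼ over all pairs.
Pair separations: r₁₂ = 2.02 m, r₁₃ = 2.37 m, r₁₄ = 0.280 m, r₂₃ = 0.347 m, r₂₄ = 1.74 m, r₃₄ = 2.09 m.
Summing all 6 pair terms gives U = -1.51 J.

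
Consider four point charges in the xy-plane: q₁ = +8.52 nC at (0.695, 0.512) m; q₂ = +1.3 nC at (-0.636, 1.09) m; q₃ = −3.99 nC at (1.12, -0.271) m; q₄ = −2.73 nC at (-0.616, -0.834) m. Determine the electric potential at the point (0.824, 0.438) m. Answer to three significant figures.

Electric potential is a scalar, so the contributions from each charge add algebraically: V = Σ kqᵢ/rᵢ.
Distances from the field point to each charge: r₁ = 0.149 m, r₂ = 1.60 m, r₃ = 0.768 m, r₄ = 1.92 m.
V = k[(8.52×10⁻⁹)/(0.149) + (1.30×10⁻⁹)/(1.60) + (-3.99×10⁻⁹)/(0.768) + (-2.73×10⁻⁹)/(1.92)] = 463 V.

463 V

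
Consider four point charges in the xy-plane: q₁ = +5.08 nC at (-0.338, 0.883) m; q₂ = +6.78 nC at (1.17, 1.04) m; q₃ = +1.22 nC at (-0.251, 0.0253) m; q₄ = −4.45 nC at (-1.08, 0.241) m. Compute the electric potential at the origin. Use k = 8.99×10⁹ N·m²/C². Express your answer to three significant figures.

94.6 V

Electric potential is a scalar, so the contributions from each charge add algebraically: V = Σ kqᵢ/rᵢ.
Distances from the field point to each charge: r₁ = 0.945 m, r₂ = 1.57 m, r₃ = 0.252 m, r₄ = 1.11 m.
V = k[(5.08×10⁻⁹)/(0.945) + (6.78×10⁻⁹)/(1.57) + (1.22×10⁻⁹)/(0.252) + (-4.45×10⁻⁹)/(1.11)] = 94.6 V.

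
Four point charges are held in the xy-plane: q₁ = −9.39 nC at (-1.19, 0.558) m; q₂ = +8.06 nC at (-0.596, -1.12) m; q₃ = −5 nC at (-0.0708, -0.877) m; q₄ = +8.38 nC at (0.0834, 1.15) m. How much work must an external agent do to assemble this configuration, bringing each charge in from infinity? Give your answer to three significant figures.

-1.21×10⁻⁶ J

The assembly work is the sum of pairwise potential energies, U = Σ_{i<j} kqᵢqⱼ/rᵢⱼ.
Pair separations: r₁₂ = 1.78 m, r₁₃ = 1.82 m, r₁₄ = 1.40 m, r₂₃ = 0.579 m, r₂₄ = 2.37 m, r₃₄ = 2.03 m.
Summing all 6 pair terms gives U = -1.21×10⁻⁶ J.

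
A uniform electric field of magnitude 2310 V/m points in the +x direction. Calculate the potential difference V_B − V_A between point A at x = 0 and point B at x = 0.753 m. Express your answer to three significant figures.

-1740 V

In a uniform field, potential decreases in the direction of E: V_B − V_A = −E·Δx.
V_B − V_A = −(2310 V/m)(0.753 m) = -1740 V.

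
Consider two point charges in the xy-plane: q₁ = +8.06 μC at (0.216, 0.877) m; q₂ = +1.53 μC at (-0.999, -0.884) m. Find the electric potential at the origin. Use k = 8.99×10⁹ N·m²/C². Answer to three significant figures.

9.05×10⁴ V

Electric potential is a scalar, so the contributions from each charge add algebraically: V = Σ kqᵢ/rᵢ.
Distances from the field point to each charge: r₁ = 0.903 m, r₂ = 1.33 m.
V = k[(8.06×10⁻⁶)/(0.903) + (1.53×10⁻⁶)/(1.33)] = 9.05×10⁴ V.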